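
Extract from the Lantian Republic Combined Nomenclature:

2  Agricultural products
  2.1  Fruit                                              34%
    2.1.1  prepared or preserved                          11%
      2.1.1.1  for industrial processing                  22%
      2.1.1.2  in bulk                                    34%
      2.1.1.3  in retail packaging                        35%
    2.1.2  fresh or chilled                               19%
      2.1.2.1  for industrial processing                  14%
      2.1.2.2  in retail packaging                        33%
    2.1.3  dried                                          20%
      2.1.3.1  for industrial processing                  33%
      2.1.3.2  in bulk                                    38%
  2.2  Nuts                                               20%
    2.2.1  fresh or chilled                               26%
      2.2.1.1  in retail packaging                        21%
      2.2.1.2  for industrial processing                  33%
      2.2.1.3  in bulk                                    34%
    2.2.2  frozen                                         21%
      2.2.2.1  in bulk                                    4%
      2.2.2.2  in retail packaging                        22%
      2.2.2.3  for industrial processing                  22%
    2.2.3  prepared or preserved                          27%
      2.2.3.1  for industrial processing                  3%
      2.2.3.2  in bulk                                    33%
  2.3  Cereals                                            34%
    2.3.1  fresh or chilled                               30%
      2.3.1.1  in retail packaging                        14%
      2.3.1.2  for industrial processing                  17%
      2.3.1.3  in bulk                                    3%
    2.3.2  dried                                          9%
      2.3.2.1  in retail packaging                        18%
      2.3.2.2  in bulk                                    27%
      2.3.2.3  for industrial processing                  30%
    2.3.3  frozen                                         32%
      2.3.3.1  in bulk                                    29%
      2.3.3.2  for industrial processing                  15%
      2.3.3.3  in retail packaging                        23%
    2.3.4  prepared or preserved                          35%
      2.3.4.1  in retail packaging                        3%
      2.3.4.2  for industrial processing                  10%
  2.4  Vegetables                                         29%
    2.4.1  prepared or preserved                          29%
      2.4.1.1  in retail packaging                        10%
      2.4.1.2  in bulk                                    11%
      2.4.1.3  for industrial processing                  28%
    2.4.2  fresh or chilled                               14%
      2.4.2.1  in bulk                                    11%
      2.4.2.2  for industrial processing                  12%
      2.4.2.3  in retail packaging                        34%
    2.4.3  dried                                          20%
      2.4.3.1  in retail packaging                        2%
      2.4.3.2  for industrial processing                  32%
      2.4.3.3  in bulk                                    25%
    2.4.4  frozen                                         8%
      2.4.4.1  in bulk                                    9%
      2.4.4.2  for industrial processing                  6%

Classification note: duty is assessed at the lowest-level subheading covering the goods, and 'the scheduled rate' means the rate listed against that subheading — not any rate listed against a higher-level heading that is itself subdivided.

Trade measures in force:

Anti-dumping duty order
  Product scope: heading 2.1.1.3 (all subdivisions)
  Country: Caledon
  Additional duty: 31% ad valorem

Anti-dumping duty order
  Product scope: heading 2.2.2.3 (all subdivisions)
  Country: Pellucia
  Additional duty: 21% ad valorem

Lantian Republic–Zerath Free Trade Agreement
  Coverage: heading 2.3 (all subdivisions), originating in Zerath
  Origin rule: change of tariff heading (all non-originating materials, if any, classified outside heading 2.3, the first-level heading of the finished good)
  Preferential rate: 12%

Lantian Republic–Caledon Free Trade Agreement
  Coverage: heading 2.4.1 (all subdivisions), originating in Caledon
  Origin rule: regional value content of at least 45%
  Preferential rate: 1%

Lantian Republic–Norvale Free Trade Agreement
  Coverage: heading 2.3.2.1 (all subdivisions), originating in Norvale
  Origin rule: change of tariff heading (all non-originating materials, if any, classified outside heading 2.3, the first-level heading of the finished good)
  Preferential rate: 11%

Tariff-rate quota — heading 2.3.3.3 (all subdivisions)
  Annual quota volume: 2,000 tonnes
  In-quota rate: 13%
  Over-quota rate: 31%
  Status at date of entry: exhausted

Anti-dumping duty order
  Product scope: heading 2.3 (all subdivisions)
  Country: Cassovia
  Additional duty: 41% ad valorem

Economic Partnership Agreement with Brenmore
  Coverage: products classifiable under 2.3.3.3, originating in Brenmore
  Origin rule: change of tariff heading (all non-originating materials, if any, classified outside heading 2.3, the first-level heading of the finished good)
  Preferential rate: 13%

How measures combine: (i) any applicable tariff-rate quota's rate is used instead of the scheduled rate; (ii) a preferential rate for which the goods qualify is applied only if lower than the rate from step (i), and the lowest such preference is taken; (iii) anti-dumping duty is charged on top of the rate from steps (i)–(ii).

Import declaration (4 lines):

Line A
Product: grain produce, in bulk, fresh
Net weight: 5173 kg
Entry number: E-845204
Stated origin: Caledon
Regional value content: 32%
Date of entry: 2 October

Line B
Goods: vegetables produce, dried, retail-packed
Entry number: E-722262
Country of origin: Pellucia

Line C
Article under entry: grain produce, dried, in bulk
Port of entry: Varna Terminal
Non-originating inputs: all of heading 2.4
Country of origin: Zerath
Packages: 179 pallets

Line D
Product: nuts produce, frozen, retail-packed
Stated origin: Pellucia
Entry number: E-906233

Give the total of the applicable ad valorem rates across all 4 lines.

39%

Line A: grain → 2.3; fresh → 2.3.1; in bulk → 2.3.1.3. Scheduled 3%. Caledon agreement on 2.4.1: 2.3.1.3 not covered. → 3%.
Line B: vegetables → 2.4; dried → 2.4.3; retail-packed → 2.4.3.1. Scheduled 2%. No special measure applies. → 2%.
Line C: grain → 2.3; dried → 2.3.2; in bulk → 2.3.2.2. Scheduled 27%. Zerath agreement on 2.3: CTH met → 12% available; preferential 12%. → 12%.
Line D: nuts → 2.2; frozen → 2.2.2; retail-packed → 2.2.2.2. Scheduled 22%. No special measure applies. → 22%.
Sum: 3% + 2% + 12% + 22% = 39%.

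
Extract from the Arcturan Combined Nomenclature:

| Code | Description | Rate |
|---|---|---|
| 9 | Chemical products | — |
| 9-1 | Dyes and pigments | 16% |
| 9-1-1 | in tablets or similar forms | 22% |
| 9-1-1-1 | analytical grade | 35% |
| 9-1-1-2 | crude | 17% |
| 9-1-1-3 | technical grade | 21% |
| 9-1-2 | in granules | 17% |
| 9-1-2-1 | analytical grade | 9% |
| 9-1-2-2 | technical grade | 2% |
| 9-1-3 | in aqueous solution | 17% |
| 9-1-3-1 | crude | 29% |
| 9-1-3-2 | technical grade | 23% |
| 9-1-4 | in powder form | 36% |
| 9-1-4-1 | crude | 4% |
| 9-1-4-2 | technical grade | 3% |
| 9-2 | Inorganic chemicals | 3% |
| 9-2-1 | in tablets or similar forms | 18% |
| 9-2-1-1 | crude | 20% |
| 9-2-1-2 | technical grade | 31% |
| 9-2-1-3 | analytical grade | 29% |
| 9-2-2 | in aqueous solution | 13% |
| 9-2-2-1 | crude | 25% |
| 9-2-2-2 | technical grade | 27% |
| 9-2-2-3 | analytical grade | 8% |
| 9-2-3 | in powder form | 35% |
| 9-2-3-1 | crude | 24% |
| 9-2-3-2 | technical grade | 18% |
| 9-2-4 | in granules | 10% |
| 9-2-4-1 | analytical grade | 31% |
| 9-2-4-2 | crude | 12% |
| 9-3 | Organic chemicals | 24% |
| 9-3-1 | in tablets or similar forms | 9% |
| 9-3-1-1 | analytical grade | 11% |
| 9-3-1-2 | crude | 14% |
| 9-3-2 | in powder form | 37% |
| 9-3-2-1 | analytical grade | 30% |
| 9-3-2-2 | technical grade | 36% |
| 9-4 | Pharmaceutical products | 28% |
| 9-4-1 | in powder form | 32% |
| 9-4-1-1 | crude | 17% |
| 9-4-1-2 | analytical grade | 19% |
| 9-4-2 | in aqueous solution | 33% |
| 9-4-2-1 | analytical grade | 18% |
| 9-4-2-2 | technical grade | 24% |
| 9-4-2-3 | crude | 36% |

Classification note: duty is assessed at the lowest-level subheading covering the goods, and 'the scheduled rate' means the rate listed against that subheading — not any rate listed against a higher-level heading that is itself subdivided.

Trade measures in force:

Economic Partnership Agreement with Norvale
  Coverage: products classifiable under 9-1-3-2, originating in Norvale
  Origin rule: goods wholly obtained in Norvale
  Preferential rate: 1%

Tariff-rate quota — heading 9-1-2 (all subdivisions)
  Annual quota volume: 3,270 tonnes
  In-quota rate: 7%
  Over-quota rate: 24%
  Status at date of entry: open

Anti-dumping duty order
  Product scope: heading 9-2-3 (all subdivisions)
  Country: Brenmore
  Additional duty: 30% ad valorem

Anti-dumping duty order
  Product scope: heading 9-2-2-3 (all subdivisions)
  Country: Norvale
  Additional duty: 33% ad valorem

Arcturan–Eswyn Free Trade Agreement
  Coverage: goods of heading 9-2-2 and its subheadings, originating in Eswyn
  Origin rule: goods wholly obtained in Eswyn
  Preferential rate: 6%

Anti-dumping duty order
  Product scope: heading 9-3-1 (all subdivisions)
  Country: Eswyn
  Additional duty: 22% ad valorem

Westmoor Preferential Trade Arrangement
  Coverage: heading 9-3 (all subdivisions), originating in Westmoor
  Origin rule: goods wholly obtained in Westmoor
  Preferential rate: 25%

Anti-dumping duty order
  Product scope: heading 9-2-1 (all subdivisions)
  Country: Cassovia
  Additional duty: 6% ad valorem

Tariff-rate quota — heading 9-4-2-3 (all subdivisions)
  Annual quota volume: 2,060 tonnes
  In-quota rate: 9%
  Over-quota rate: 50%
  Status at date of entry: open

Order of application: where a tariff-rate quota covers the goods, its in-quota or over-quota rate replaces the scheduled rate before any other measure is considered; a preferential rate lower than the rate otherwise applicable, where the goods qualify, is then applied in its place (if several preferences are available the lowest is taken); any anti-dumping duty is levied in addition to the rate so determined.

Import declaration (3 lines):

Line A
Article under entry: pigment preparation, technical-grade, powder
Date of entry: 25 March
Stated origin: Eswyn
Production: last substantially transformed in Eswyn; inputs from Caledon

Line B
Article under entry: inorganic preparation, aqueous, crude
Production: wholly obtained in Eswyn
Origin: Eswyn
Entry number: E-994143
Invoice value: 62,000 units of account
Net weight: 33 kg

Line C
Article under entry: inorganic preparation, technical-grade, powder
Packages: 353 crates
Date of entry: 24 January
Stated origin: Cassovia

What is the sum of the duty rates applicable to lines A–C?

Line A: pigment → 9-1; powder → 9-1-4; technical-grade → 9-1-4-2. Scheduled 3%. Eswyn agreement on 9-2-2: 9-1-4-2 not covered. → 3%.
Line B: inorganic → 9-2; aqueous → 9-2-2; crude → 9-2-2-1. Scheduled 25%. Eswyn agreement on 9-2-2: wholly obtained → 6% available; preferential 6%. → 6%.
Line C: inorganic → 9-2; powder → 9-2-3; technical-grade → 9-2-3-2. Scheduled 18%. No special measure applies. → 18%.
Sum: 3% + 6% + 18% = 27%.

27%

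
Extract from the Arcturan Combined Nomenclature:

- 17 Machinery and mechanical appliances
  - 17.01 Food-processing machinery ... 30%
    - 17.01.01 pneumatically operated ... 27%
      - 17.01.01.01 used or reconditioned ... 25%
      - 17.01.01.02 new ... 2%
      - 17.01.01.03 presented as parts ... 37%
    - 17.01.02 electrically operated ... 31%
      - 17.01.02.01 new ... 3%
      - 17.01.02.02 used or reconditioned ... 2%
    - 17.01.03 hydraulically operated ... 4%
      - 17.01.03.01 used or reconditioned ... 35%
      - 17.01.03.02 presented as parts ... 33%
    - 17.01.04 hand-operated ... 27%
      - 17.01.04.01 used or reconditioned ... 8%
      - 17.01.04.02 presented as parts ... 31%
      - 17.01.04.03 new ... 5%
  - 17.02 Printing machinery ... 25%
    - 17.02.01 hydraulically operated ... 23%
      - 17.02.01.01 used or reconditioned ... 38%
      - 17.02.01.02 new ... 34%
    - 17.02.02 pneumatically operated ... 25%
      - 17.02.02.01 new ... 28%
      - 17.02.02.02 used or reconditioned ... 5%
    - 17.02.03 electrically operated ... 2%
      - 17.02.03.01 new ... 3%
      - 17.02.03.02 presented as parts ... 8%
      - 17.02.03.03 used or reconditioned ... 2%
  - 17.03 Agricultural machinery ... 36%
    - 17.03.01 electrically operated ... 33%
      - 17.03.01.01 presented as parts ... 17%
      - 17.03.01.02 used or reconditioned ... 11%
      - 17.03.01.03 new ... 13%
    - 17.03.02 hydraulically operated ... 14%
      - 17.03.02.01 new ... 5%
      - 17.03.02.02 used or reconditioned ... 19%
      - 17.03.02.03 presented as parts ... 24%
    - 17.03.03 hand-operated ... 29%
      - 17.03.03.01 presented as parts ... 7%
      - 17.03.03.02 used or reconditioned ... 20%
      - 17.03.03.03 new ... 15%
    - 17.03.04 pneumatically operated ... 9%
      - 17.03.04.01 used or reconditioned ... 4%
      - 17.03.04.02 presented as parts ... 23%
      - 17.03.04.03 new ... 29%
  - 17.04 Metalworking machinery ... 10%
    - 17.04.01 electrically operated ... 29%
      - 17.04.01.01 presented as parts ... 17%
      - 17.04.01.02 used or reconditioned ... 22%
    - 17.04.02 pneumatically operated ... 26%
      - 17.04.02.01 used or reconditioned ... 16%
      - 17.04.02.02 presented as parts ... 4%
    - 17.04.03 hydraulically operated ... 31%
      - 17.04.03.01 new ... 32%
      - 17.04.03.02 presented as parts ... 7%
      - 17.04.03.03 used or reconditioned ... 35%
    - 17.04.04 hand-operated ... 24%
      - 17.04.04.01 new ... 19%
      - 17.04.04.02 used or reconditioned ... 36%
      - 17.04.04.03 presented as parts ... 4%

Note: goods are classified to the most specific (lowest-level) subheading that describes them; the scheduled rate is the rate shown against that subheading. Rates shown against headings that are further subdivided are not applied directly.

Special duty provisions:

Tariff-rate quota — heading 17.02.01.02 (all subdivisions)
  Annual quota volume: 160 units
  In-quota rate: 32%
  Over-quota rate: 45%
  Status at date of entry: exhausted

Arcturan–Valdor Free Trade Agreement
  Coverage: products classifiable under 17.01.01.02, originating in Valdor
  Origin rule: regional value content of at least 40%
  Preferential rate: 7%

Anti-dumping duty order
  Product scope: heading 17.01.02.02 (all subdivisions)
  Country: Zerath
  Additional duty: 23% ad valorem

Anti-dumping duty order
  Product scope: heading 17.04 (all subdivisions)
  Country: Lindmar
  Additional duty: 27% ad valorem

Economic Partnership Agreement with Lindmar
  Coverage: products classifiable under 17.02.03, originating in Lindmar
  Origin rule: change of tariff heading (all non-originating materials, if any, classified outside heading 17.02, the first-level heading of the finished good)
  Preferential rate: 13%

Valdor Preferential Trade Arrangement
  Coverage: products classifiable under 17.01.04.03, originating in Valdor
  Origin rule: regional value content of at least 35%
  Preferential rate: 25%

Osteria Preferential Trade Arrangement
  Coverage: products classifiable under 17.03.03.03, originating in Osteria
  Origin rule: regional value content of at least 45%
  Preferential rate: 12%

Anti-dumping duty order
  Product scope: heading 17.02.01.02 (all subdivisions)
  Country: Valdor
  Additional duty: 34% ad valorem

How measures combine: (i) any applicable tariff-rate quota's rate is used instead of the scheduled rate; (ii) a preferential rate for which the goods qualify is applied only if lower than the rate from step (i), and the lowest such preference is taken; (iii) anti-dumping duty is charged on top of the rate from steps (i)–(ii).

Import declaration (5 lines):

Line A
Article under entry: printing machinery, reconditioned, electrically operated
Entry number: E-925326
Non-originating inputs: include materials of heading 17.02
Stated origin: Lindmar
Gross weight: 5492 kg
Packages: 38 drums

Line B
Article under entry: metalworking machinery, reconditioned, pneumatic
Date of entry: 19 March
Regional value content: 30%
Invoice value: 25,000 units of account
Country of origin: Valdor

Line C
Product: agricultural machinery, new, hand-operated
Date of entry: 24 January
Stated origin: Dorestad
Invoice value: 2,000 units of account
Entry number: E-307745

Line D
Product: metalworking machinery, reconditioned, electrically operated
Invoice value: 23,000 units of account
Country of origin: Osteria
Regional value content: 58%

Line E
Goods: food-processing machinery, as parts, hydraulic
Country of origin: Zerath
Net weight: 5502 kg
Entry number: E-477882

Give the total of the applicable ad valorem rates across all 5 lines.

88%

Line A: printing → 17.02; electrically operated → 17.02.03; reconditioned → 17.02.03.03. Scheduled 2%. Lindmar agreement on 17.02.03: CTH not met. → 2%.
Line B: metalworking → 17.04; pneumatic → 17.04.02; reconditioned → 17.04.02.01. Scheduled 16%. Valdor agreement on 17.01.01.02: 17.04.02.01 not covered; Valdor agreement on 17.01.04.03: 17.04.02.01 not covered. → 16%.
Line C: agricultural → 17.03; hand-operated → 17.03.03; new → 17.03.03.03. Scheduled 15%. No special measure applies. → 15%.
Line D: metalworking → 17.04; electrically operated → 17.04.01; reconditioned → 17.04.01.02. Scheduled 22%. Osteria agreement on 17.03.03.03: 17.04.01.02 not covered. → 22%.
Line E: food-processing → 17.01; hydraulic → 17.01.03; as parts → 17.01.03.02. Scheduled 33%. No special measure applies. → 33%.
Sum: 2% + 16% + 15% + 22% + 33% = 88%.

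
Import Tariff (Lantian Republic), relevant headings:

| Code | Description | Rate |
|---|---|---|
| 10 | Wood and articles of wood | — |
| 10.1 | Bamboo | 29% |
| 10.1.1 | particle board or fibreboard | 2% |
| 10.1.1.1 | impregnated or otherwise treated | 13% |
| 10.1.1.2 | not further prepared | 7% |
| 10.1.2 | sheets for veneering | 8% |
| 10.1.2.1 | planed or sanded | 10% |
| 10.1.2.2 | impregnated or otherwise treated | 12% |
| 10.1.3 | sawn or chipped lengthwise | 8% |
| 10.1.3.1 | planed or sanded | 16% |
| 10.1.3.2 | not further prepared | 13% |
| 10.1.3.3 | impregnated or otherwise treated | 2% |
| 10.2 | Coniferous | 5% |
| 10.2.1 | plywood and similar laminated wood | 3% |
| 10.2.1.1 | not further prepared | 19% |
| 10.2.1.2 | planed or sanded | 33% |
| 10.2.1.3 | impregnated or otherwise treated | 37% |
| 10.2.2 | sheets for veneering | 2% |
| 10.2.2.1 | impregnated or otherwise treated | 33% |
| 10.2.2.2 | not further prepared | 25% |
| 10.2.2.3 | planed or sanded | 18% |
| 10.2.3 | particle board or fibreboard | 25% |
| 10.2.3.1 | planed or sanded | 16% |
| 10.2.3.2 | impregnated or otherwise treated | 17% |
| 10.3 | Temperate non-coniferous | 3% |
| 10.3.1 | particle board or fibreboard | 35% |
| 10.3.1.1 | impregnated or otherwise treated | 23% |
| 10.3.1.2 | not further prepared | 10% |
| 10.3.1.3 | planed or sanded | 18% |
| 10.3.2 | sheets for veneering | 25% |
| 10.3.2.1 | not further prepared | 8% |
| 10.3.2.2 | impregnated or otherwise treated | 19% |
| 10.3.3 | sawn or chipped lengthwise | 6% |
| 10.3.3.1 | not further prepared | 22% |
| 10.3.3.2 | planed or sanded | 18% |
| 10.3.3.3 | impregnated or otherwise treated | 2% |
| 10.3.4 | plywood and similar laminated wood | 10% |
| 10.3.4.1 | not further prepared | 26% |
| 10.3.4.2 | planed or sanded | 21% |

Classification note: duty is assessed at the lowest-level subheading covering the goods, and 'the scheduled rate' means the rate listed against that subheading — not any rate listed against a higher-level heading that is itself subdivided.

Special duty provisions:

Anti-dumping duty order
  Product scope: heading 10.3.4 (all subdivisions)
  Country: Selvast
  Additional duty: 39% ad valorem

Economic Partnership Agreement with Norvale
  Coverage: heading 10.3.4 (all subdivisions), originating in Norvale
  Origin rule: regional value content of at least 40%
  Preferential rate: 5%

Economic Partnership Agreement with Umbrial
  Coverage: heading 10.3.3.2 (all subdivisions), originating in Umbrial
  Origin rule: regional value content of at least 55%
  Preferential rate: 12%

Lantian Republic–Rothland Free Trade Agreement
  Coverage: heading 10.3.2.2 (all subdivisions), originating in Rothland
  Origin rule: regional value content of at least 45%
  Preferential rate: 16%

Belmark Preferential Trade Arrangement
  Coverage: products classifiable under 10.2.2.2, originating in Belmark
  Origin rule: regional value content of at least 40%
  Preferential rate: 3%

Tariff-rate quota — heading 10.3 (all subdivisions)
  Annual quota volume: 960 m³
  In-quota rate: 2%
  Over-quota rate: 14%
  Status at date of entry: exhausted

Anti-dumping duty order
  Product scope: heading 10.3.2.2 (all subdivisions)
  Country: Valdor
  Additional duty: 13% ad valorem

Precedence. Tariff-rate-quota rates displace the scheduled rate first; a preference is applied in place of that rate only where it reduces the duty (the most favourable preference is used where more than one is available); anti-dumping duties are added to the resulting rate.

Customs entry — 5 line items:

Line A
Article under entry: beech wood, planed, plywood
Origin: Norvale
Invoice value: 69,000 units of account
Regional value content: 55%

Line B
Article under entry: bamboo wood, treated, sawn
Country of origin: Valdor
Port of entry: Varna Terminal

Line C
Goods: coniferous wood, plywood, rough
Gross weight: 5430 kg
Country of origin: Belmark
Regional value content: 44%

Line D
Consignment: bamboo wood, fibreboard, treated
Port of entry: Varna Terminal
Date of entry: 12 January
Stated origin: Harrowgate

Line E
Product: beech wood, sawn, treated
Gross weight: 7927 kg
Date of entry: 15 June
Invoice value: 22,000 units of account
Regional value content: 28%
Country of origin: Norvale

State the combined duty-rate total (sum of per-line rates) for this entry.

Line A: beech → 10.3; plywood → 10.3.4; planed → 10.3.4.2. Scheduled 21%. quota on 10.3 exhausted → over-quota 14%; Norvale agreement on 10.3.4: RVC ≥ 40% → 5% available; preferential 5%. → 5%.
Line B: bamboo → 10.1; sawn → 10.1.3; treated → 10.1.3.3. Scheduled 2%. No special measure applies. → 2%.
Line C: coniferous → 10.2; plywood → 10.2.1; rough → 10.2.1.1. Scheduled 19%. Belmark agreement on 10.2.2.2: 10.2.1.1 not covered. → 19%.
Line D: bamboo → 10.1; fibreboard → 10.1.1; treated → 10.1.1.1. Scheduled 13%. No special measure applies. → 13%.
Line E: beech → 10.3; sawn → 10.3.3; treated → 10.3.3.3. Scheduled 2%. quota on 10.3 exhausted → over-quota 14%; Norvale agreement on 10.3.4: 10.3.3.3 not covered. → 14%.
Sum: 5% + 2% + 19% + 13% + 14% = 53%.

53%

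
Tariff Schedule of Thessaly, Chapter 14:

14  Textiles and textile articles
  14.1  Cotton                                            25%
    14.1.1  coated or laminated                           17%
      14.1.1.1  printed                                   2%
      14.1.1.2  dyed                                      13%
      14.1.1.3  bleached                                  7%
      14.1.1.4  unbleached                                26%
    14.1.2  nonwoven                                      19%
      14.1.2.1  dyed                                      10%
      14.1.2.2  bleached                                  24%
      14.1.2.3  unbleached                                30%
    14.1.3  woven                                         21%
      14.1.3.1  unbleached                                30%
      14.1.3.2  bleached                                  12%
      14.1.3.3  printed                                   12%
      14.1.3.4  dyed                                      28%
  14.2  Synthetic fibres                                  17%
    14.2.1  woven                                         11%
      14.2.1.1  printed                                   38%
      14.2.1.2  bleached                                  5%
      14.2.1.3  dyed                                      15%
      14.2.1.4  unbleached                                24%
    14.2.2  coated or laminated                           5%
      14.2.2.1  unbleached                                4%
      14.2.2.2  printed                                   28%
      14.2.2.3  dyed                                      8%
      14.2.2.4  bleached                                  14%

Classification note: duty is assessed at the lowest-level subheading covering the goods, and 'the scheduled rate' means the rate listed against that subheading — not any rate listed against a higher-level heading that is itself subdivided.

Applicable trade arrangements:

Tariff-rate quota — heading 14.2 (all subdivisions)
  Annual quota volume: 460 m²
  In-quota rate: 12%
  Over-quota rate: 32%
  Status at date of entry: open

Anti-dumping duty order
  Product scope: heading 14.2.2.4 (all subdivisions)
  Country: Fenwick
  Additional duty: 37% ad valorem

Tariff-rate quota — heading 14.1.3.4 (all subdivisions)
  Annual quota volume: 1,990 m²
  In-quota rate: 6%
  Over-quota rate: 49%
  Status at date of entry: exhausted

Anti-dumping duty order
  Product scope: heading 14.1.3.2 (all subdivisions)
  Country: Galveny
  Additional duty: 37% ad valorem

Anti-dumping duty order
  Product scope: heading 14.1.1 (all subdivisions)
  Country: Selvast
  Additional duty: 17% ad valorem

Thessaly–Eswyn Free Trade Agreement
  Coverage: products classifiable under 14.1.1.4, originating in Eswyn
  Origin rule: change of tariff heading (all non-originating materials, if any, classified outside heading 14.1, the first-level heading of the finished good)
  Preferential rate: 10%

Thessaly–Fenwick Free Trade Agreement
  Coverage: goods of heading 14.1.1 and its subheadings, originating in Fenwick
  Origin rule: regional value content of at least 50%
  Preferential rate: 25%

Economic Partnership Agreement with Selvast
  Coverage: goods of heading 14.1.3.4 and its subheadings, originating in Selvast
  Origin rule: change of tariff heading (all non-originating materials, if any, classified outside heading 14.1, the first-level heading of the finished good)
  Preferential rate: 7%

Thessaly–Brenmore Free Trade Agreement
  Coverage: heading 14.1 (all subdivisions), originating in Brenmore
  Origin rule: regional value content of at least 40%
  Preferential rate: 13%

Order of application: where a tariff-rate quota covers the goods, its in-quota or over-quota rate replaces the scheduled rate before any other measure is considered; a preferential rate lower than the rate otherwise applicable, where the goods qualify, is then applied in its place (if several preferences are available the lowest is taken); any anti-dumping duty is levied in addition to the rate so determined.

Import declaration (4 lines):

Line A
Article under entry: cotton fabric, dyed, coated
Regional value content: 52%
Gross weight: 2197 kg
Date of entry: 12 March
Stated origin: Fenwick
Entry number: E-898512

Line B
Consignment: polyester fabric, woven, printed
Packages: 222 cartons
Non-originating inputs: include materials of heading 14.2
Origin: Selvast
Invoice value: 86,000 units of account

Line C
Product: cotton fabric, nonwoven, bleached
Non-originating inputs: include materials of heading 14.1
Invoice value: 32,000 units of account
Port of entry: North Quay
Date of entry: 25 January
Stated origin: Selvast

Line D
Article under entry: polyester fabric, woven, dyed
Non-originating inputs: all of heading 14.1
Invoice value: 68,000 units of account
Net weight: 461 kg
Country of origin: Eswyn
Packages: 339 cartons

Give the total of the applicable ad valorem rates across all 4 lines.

Line A: cotton → 14.1; coated → 14.1.1; dyed → 14.1.1.2. Scheduled 13%. Fenwick agreement on 14.1.1: RVC ≥ 50% → 25% available; preference 25% not lower than 13% → no reduction. → 13%.
Line B: polyester → 14.2; woven → 14.2.1; printed → 14.2.1.1. Scheduled 38%. quota on 14.2 open → in-quota 12%; Selvast agreement on 14.1.3.4: 14.2.1.1 not covered. → 12%.
Line C: cotton → 14.1; nonwoven → 14.1.2; bleached → 14.1.2.2. Scheduled 24%. Selvast agreement on 14.1.3.4: 14.1.2.2 not covered. → 24%.
Line D: polyester → 14.2; woven → 14.2.1; dyed → 14.2.1.3. Scheduled 15%. quota on 14.2 open → in-quota 12%; Eswyn agreement on 14.1.1.4: 14.2.1.3 not covered. → 12%.
Sum: 13% + 12% + 24% + 12% = 61%.

61%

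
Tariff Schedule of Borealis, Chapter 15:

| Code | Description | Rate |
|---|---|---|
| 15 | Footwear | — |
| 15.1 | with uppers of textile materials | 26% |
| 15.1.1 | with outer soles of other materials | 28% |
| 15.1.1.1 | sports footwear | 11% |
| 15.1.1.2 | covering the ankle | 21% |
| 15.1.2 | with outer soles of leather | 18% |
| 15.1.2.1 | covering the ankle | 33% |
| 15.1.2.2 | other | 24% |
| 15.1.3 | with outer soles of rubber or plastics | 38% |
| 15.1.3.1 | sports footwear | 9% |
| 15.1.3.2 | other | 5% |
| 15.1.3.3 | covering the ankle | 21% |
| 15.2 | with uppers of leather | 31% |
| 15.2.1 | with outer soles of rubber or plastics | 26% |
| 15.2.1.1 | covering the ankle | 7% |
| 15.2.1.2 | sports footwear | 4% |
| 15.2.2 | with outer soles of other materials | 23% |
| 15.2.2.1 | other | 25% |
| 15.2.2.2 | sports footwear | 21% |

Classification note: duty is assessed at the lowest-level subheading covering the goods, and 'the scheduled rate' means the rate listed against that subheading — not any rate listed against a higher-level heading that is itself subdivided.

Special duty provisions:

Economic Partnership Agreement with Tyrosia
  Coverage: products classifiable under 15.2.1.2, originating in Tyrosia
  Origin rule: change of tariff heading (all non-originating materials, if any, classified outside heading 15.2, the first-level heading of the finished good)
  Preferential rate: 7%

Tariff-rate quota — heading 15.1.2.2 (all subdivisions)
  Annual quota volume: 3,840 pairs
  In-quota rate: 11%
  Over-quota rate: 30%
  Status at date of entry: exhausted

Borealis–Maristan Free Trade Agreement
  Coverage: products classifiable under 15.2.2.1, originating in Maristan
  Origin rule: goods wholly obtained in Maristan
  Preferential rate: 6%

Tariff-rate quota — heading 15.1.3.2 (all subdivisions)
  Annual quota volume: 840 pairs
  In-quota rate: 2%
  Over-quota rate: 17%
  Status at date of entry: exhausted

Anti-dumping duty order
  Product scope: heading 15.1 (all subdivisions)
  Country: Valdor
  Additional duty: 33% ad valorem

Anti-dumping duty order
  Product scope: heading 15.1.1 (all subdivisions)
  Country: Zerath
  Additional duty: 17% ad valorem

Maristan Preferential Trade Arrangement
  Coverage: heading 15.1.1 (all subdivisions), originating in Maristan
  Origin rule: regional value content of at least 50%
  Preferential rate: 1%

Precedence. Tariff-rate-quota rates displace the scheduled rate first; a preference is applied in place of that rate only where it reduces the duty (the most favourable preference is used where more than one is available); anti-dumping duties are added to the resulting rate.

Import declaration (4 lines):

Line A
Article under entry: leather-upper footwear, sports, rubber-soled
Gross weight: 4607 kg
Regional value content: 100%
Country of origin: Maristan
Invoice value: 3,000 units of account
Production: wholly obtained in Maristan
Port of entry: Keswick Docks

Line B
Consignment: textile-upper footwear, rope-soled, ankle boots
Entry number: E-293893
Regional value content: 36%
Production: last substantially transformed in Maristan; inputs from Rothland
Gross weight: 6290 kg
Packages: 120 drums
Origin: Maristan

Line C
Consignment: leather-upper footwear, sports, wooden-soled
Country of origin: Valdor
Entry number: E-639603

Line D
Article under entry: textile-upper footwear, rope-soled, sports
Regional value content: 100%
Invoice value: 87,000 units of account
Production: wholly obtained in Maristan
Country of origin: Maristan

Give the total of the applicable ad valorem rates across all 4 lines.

47%

Line A: leather-upper → 15.2; rubber-soled → 15.2.1; sports → 15.2.1.2. Scheduled 4%. Maristan agreement on 15.2.2.1: 15.2.1.2 not covered; Maristan agreement on 15.1.1: 15.2.1.2 not covered. → 4%.
Line B: textile-upper → 15.1; rope-soled → 15.1.1; ankle boots → 15.1.1.2. Scheduled 21%. Maristan agreement on 15.2.2.1: 15.1.1.2 not covered; Maristan agreement on 15.1.1: RVC < 50%. → 21%.
Line C: leather-upper → 15.2; wooden-soled → 15.2.2; sports → 15.2.2.2. Scheduled 21%. No special measure applies. → 21%.
Line D: textile-upper → 15.1; rope-soled → 15.1.1; sports → 15.1.1.1. Scheduled 11%. Maristan agreement on 15.2.2.1: 15.1.1.1 not covered; Maristan agreement on 15.1.1: RVC ≥ 50% → 1% available; preferential 1%. → 1%.
Sum: 4% + 21% + 21% + 1% = 47%.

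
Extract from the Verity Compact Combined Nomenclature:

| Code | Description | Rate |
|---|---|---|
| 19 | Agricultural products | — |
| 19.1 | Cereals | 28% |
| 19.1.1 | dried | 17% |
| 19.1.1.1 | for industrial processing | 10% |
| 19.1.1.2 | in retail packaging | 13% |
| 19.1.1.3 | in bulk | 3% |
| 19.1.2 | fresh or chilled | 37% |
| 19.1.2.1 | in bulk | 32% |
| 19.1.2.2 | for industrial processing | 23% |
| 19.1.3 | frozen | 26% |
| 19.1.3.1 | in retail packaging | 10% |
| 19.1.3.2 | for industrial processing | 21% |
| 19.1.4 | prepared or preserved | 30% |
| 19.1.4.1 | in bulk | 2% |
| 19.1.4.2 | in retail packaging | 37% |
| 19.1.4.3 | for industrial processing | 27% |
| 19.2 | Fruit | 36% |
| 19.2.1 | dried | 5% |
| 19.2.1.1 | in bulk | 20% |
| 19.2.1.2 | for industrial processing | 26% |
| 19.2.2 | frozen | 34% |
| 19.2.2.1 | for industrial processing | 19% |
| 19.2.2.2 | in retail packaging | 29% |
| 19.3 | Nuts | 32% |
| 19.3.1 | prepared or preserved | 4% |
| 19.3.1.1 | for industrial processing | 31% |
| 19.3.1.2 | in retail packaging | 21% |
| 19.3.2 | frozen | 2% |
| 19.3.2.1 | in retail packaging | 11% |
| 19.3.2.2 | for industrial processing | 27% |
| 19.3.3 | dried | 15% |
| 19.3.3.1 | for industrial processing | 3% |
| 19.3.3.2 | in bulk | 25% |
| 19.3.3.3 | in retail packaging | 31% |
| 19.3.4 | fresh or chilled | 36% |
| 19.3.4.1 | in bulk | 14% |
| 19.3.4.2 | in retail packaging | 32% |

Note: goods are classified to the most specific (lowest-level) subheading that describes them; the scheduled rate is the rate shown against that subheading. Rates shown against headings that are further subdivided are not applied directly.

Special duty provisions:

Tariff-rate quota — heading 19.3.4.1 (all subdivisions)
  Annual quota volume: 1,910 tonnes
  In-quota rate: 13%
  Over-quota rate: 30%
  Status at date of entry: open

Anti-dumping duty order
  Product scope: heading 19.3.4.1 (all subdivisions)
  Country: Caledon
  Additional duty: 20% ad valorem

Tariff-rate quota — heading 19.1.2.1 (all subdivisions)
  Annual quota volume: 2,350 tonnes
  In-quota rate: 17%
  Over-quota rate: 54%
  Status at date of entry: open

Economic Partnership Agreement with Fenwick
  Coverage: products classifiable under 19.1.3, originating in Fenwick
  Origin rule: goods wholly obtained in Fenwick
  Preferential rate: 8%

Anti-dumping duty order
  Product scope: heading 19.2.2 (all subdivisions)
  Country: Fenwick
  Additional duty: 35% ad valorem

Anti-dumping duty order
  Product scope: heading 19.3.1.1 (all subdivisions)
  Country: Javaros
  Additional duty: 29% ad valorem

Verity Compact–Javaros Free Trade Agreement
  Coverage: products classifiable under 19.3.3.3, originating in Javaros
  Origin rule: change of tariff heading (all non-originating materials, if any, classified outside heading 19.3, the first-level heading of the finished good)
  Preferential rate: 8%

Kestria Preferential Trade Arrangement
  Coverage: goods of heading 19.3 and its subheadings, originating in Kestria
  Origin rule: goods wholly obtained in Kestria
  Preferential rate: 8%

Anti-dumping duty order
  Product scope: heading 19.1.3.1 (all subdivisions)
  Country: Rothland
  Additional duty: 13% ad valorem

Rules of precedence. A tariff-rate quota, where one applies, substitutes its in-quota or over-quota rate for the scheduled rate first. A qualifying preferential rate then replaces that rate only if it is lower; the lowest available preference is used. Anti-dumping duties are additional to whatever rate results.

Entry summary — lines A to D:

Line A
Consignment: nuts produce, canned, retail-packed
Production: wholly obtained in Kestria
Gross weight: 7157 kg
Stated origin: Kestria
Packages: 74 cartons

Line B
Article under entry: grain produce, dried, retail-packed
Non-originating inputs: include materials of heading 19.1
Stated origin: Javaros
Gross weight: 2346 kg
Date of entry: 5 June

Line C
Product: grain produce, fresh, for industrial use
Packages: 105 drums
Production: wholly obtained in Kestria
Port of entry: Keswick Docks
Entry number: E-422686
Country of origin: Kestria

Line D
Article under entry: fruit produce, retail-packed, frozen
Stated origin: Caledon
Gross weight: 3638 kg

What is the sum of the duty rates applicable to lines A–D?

73%

Line A: nuts → 19.3; canned → 19.3.1; retail-packed → 19.3.1.2. Scheduled 21%. Kestria agreement on 19.3: wholly obtained → 8% available; preferential 8%. → 8%.
Line B: grain → 19.1; dried → 19.1.1; retail-packed → 19.1.1.2. Scheduled 13%. Javaros agreement on 19.3.3.3: 19.1.1.2 not covered. → 13%.
Line C: grain → 19.1; fresh → 19.1.2; for industrial use → 19.1.2.2. Scheduled 23%. Kestria agreement on 19.3: 19.1.2.2 not covered. → 23%.
Line D: fruit → 19.2; frozen → 19.2.2; retail-packed → 19.2.2.2. Scheduled 29%. No special measure applies. → 29%.
Sum: 8% + 13% + 23% + 29% = 73%.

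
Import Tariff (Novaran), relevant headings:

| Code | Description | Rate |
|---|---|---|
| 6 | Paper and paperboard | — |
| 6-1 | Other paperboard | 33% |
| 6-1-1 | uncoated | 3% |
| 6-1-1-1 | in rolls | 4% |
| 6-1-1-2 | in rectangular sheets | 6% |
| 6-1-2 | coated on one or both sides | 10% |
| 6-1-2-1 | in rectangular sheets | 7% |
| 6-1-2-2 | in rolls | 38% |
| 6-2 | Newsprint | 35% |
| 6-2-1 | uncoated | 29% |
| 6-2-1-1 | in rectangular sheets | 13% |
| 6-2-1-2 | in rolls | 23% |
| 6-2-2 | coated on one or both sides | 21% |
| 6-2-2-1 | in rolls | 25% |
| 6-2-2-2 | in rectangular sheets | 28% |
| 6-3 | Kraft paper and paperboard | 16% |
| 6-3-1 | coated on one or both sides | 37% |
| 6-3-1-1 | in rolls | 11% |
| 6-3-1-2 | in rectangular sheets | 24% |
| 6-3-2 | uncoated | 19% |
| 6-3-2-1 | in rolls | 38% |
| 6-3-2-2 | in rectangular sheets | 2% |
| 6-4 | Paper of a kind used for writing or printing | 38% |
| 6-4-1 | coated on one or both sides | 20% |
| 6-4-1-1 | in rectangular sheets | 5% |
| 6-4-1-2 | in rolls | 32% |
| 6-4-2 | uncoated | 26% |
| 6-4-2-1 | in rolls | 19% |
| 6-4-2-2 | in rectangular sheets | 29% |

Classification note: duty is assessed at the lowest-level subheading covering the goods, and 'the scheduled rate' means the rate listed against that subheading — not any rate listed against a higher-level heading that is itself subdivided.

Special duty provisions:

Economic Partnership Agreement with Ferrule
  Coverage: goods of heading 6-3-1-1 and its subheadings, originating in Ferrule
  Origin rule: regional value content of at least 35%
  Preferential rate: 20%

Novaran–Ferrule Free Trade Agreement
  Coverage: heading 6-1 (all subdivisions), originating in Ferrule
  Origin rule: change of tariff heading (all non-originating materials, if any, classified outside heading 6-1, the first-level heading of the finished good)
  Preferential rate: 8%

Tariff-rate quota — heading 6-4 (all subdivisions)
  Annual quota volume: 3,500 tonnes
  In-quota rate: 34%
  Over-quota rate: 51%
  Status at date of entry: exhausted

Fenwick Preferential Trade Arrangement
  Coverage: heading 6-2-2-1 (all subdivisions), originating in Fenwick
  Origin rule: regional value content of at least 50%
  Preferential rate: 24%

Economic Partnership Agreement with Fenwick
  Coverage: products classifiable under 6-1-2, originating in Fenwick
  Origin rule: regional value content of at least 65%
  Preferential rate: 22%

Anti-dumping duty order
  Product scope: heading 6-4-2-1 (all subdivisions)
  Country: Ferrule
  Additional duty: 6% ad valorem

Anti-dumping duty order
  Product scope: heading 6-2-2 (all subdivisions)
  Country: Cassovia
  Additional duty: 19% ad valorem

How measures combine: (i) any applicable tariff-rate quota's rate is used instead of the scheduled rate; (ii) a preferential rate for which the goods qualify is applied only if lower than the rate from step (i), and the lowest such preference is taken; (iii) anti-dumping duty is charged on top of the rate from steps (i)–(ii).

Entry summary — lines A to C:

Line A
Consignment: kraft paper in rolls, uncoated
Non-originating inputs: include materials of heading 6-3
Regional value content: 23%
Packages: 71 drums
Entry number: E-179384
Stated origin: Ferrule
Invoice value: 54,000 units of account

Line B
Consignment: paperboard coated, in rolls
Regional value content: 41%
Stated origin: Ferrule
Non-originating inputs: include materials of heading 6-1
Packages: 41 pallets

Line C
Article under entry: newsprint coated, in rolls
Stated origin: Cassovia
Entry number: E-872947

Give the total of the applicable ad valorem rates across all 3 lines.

Line A: kraft paper → 6-3; uncoated → 6-3-2; in rolls → 6-3-2-1. Scheduled 38%. Ferrule agreement on 6-3-1-1: 6-3-2-1 not covered; Ferrule agreement on 6-1: 6-3-2-1 not covered. → 38%.
Line B: paperboard → 6-1; coated → 6-1-2; in rolls → 6-1-2-2. Scheduled 38%. Ferrule agreement on 6-3-1-1: 6-1-2-2 not covered; Ferrule agreement on 6-1: CTH not met. → 38%.
Line C: newsprint → 6-2; coated → 6-2-2; in rolls → 6-2-2-1. Scheduled 25%. anti-dumping (Cassovia, 6-2-2): +19%; total 25% + 19% = 44%. → 44%.
Sum: 38% + 38% + 44% = 120%.

120%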